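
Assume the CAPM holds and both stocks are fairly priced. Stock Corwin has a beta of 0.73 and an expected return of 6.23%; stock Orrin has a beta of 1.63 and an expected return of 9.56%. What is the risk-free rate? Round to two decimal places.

Both satisfy E(R) = R_f + β·MRP, so the slope of the SML is
MRP = (9.56% − 6.23%) / (1.63 − 0.73) = 3.33% / 0.90 = 3.7000%
R_f = E(R_Corwin) − β_Corwin·MRP = 6.23% − 0.73 × 3.7000% = 3.5290%

3.53%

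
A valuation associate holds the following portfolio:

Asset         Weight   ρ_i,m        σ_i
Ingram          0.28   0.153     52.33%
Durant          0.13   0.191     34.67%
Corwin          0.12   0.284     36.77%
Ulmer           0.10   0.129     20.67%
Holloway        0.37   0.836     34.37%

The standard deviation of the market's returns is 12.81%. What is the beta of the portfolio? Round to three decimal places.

β_Ingram = 0.153 × 52.33% / 12.81% = 0.6250
β_Durant = 0.191 × 34.67% / 12.81% = 0.5169
β_Corwin = 0.284 × 36.77% / 12.81% = 0.8152
β_Ulmer = 0.129 × 20.67% / 12.81% = 0.2082
β_Holloway = 0.836 × 34.37% / 12.81% = 2.2430
β_P = Σ w_i β_i = 0.28×0.6250 + 0.13×0.5169 + 0.12×0.8152 + 0.10×0.2082 + 0.37×2.2430 = 1.1908

1.191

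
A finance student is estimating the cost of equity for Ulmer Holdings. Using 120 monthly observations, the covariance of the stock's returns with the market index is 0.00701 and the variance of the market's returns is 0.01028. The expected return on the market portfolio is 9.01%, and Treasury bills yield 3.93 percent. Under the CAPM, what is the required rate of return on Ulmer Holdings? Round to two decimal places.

7.39%

β = Cov(R_i, R_m) / Var(R_m) = 0.00701 / 0.01028 = 0.6819
MRP = 9.01% − 3.93% = 5.08%
E(R) = R_f + β × MRP = 3.93% + 0.6819 × 5.08% = 7.39%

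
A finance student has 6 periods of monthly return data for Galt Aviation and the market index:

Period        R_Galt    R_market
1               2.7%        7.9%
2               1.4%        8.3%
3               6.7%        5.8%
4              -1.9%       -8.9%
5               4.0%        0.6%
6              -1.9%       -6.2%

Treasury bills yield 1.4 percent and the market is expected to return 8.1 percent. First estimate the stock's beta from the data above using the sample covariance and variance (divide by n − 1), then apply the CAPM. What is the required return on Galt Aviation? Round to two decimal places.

Mean R_i = (2.7 + 1.4 + 6.7 − 1.9 + 4.0 − 1.9) / 6 = 1.8333%
Mean R_m = (7.9 + 8.3 + 5.8 − 8.9 + 0.6 − 6.2) / 6 = 1.2500%
Σ(R_i − R̄_i)(R_m − R̄_m) = 89.1500  ⇒  Cov = 89.1500 / 5 = 17.8300
Σ(R_m − R̄_m)² = 273.5750  ⇒  Var(R_m) = 273.5750 / 5 = 54.7150
β = Cov / Var(R_m) = 17.8300 / 54.7150 = 0.3259
MRP = 8.1% − 1.4% = 6.70%
E(R) = R_f + β × MRP = 1.4% + 0.3259 × 6.7% = 3.58%

3.58%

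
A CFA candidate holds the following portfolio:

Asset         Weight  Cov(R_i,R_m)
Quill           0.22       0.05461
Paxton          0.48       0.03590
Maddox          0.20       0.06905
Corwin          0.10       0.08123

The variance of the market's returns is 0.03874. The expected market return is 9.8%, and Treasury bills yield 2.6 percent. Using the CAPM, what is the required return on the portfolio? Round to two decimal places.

12.11%

β_Quill = 0.05461 / 0.03874 = 1.4097
β_Paxton = 0.03590 / 0.03874 = 0.9267
β_Maddox = 0.06905 / 0.03874 = 1.7824
β_Corwin = 0.08123 / 0.03874 = 2.0968
β_P = Σ w_i β_i = 0.22×1.4097 + 0.48×0.9267 + 0.20×1.7824 + 0.10×2.0968 = 1.3211
MRP = 9.8% − 2.6% = 7.20%
E(R_P) = R_f + β_P × MRP = 2.6% + 1.3211 × 7.2% = 12.11%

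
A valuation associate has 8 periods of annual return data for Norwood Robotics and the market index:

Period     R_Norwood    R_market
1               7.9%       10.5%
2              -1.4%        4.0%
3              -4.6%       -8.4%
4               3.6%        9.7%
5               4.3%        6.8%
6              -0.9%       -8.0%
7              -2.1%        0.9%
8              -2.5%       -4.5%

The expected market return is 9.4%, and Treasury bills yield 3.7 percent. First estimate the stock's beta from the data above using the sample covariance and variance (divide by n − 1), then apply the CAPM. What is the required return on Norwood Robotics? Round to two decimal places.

6.37%

Mean R_i = (7.9 − 1.4 − 4.6 + 3.6 + 4.3 − 0.9 − 2.1 − 2.5) / 8 = 0.5375%
Mean R_m = (10.5 + 4.0 − 8.4 + 9.7 + 6.8 − 8.0 + 0.9 − 4.5) / 8 = 1.3750%
Σ(R_i − R̄_i)(R_m − R̄_m) = 190.7975  ⇒  Cov = 190.7975 / 7 = 27.2568
Σ(R_m − R̄_m)² = 407.0750  ⇒  Var(R_m) = 407.0750 / 7 = 58.1536
β = Cov / Var(R_m) = 27.2568 / 58.1536 = 0.4687
MRP = 9.4% − 3.7% = 5.70%
E(R) = R_f + β × MRP = 3.7% + 0.4687 × 5.7% = 6.37%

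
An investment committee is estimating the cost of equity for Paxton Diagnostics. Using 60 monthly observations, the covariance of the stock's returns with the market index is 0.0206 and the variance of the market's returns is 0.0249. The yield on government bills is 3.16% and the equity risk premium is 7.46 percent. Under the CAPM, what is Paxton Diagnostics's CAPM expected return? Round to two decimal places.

β = Cov(R_i, R_m) / Var(R_m) = 0.0206 / 0.0249 = 0.8273
E(R) = R_f + β × MRP = 3.16% + 0.8273 × 7.46% = 9.33%

9.33%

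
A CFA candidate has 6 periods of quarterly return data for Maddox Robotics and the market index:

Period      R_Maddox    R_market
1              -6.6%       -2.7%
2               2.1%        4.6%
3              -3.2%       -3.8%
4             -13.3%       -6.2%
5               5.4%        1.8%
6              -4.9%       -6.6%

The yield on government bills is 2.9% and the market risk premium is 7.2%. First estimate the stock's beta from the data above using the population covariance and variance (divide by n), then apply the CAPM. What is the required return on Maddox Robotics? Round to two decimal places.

11.51%

Mean R_i = (-6.6 + 2.1 − 3.2 − 13.3 + 5.4 − 4.9) / 6 = -3.4167%
Mean R_m = (-2.7 + 4.6 − 3.8 − 6.2 + 1.8 − 6.6) / 6 = -2.1500%
Σ(R_i − R̄_i)(R_m − R̄_m) = 120.0850  ⇒  Cov = 120.0850 / 6 = 20.0142
Σ(R_m − R̄_m)² = 100.3950  ⇒  Var(R_m) = 100.3950 / 6 = 16.7325
β = Cov / Var(R_m) = 20.0142 / 16.7325 = 1.1961
E(R) = R_f + β × MRP = 2.9% + 1.1961 × 7.2% = 11.51%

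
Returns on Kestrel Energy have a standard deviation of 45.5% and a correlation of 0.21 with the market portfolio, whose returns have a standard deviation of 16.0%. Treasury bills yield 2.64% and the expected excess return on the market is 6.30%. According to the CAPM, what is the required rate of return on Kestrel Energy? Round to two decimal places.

β = ρ × σ_i / σ_m = 0.21 × 45.5% / 16.0% = 0.5972
E(R) = 2.64% + 0.5972 × 6.30% = 6.40%

6.40%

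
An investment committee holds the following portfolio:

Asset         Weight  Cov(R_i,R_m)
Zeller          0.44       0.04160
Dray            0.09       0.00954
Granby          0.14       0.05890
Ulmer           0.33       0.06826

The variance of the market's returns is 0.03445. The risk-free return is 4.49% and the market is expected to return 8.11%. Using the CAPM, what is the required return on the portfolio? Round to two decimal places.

9.74%

β_Zeller = 0.04160 / 0.03445 = 1.2075
β_Dray = 0.00954 / 0.03445 = 0.2769
β_Granby = 0.05890 / 0.03445 = 1.7097
β_Ulmer = 0.06826 / 0.03445 = 1.9814
β_P = Σ w_i β_i = 0.44×1.2075 + 0.09×0.2769 + 0.14×1.7097 + 0.33×1.9814 = 1.4494
MRP = 8.11% − 4.49% = 3.62%
E(R_P) = R_f + β_P × MRP = 4.49% + 1.4494 × 3.62% = 9.74%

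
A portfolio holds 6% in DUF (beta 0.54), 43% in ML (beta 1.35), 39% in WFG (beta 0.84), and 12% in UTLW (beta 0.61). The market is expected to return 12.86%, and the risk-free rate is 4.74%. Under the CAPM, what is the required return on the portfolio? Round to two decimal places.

12.97%

β_P = Σ w_i β_i = 0.06×0.54 + 0.43×1.35 + 0.39×0.84 + 0.12×0.61 = 1.0137
MRP = 12.86% − 4.74% = 8.12%
E(R_P) = R_f + β_P × MRP = 4.74% + 1.0137 × 8.12% = 12.97%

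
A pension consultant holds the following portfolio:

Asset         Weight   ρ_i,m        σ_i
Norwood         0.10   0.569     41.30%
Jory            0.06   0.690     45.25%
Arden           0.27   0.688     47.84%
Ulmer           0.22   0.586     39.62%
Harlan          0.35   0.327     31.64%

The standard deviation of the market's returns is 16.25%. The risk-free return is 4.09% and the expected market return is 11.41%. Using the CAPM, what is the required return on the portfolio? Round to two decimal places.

β_Norwood = 0.569 × 41.30% / 16.25% = 1.4461
β_Jory = 0.690 × 45.25% / 16.25% = 1.9214
β_Arden = 0.688 × 47.84% / 16.25% = 2.0255
β_Ulmer = 0.586 × 39.62% / 16.25% = 1.4288
β_Harlan = 0.327 × 31.64% / 16.25% = 0.6367
β_P = Σ w_i β_i = 0.10×1.4461 + 0.06×1.9214 + 0.27×2.0255 + 0.22×1.4288 + 0.35×0.6367 = 1.3440
MRP = 11.41% − 4.09% = 7.32%
E(R_P) = R_f + β_P × MRP = 4.09% + 1.3440 × 7.32% = 13.93%

13.93%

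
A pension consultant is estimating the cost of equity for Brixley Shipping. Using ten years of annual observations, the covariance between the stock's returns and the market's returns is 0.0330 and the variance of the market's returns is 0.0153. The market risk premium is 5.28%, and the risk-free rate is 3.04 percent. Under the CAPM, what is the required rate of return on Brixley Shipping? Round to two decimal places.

14.43%

β = Cov(R_i, R_m) / Var(R_m) = 0.0330 / 0.0153 = 2.1569
E(R) = R_f + β × MRP = 3.04% + 2.1569 × 5.28% = 14.43%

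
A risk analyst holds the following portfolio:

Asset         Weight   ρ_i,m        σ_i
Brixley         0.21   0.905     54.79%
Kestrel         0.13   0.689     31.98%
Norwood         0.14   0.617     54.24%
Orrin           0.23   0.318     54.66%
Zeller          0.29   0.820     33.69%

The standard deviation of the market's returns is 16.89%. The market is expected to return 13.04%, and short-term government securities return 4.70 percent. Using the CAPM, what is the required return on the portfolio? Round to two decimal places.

19.50%

β_Brixley = 0.905 × 54.79% / 16.89% = 2.9358
β_Kestrel = 0.689 × 31.98% / 16.89% = 1.3046
β_Norwood = 0.617 × 54.24% / 16.89% = 1.9814
β_Orrin = 0.318 × 54.66% / 16.89% = 1.0291
β_Zeller = 0.820 × 33.69% / 16.89% = 1.6356
β_P = Σ w_i β_i = 0.21×2.9358 + 0.13×1.3046 + 0.14×1.9814 + 0.23×1.0291 + 0.29×1.6356 = 1.7745
MRP = 13.04% − 4.70% = 8.34%
E(R_P) = R_f + β_P × MRP = 4.70% + 1.7745 × 8.34% = 19.50%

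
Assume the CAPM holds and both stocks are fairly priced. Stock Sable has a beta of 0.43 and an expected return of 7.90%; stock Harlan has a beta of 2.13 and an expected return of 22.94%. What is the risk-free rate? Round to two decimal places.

4.10%

Both satisfy E(R) = R_f + β·MRP, so the slope of the SML is
MRP = (22.94% − 7.90%) / (2.13 − 0.43) = 15.04% / 1.70 = 8.8471%
R_f = E(R_Sable) − β_Sable·MRP = 7.90% − 0.43 × 8.8471% = 4.0957%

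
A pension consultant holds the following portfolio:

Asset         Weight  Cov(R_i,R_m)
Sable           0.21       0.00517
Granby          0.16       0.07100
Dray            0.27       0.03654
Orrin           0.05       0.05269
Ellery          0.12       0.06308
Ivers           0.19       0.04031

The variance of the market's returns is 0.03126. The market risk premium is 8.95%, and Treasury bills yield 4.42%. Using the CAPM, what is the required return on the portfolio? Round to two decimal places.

15.92%

β_Sable = 0.00517 / 0.03126 = 0.1654
β_Granby = 0.07100 / 0.03126 = 2.2713
β_Dray = 0.03654 / 0.03126 = 1.1689
β_Orrin = 0.05269 / 0.03126 = 1.6855
β_Ellery = 0.06308 / 0.03126 = 2.0179
β_Ivers = 0.04031 / 0.03126 = 1.2895
β_P = Σ w_i β_i = 0.21×0.1654 + 0.16×2.2713 + 0.27×1.1689 + 0.05×1.6855 + 0.12×2.0179 + 0.19×1.2895 = 1.2852
E(R_P) = R_f + β_P × MRP = 4.42% + 1.2852 × 8.95% = 15.92%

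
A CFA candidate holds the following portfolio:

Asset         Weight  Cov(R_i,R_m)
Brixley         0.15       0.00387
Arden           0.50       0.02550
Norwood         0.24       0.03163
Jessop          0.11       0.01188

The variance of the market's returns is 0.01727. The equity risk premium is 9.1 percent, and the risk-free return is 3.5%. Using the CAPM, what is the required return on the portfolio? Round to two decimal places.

β_Brixley = 0.00387 / 0.01727 = 0.2241
β_Arden = 0.02550 / 0.01727 = 1.4765
β_Norwood = 0.03163 / 0.01727 = 1.8315
β_Jessop = 0.01188 / 0.01727 = 0.6879
β_P = Σ w_i β_i = 0.15×0.2241 + 0.50×1.4765 + 0.24×1.8315 + 0.11×0.6879 = 1.2871
E(R_P) = R_f + β_P × MRP = 3.5% + 1.2871 × 9.1% = 15.21%

15.21%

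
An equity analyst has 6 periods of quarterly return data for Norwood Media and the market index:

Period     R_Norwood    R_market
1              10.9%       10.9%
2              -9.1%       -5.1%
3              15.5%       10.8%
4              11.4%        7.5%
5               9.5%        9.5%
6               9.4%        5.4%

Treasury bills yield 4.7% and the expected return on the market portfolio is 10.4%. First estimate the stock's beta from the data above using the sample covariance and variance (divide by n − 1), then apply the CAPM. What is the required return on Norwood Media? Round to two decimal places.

12.45%

Mean R_i = (10.9 − 9.1 + 15.5 + 11.4 + 9.5 + 9.4) / 6 = 7.9333%
Mean R_m = (10.9 − 5.1 + 10.8 + 7.5 + 9.5 + 5.4) / 6 = 6.5000%
Σ(R_i − R̄_i)(R_m − R̄_m) = 249.7300  ⇒  Cov = 249.7300 / 5 = 49.9460
Σ(R_m − R̄_m)² = 183.6200  ⇒  Var(R_m) = 183.6200 / 5 = 36.7240
β = Cov / Var(R_m) = 49.9460 / 36.7240 = 1.3600
MRP = 10.4% − 4.7% = 5.70%
E(R) = R_f + β × MRP = 4.7% + 1.3600 × 5.7% = 12.45%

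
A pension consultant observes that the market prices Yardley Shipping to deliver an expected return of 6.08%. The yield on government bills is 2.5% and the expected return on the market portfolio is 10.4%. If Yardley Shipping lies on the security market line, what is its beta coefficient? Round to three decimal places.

MRP = 10.4% − 2.5% = 7.90%
β = (E(R) − R_f) / MRP = (6.08% − 2.5%) / 7.9% = 3.58% / 7.9% = 0.453

0.453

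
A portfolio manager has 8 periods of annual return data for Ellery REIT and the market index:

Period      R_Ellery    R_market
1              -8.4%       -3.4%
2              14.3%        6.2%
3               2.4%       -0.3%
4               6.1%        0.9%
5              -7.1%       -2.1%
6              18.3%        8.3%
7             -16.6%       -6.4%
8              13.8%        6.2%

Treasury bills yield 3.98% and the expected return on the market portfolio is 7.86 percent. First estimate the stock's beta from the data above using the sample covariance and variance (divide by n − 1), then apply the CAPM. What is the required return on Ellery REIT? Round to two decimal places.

Mean R_i = (-8.4 + 14.3 + 2.4 + 6.1 − 7.1 + 18.3 − 16.6 + 13.8) / 8 = 2.8500%
Mean R_m = (-3.4 + 6.2 − 0.3 + 0.9 − 2.1 + 8.3 − 6.4 + 6.2) / 8 = 1.1750%
Σ(R_i − R̄_i)(R_m − R̄_m) = 453.8000  ⇒  Cov = 453.8000 / 7 = 64.8286
Σ(R_m − R̄_m)² = 192.5550  ⇒  Var(R_m) = 192.5550 / 7 = 27.5079
β = Cov / Var(R_m) = 64.8286 / 27.5079 = 2.3567
MRP = 7.86% − 3.98% = 3.88%
E(R) = R_f + β × MRP = 3.98% + 2.3567 × 3.88% = 13.12%

13.12%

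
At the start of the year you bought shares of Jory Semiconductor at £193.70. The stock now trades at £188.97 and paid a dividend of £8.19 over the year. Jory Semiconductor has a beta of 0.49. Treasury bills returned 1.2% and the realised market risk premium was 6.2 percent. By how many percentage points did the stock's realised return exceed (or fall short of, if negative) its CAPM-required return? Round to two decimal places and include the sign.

Realised HPR = (P1 + D1 − P0) / P0 = (188.97 + 8.19 − 193.70) / 193.70 = 3.46 / 193.70 = 1.7863%
CAPM required = R_f + β·MRP = 1.2% + 0.49 × 6.2% = 4.2380%
α = realised − required = 1.7863% − 4.2380% = -2.45%

-2.45%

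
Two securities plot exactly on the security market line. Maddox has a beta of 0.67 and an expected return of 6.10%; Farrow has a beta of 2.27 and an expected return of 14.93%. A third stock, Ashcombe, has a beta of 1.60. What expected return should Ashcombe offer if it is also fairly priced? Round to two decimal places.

MRP (SML slope) = (14.93% − 6.10%) / (2.27 − 0.67) = 8.83% / 1.60 = 5.5188%
R_f (intercept) = 6.10% − 0.67 × 5.5188% = 2.4024%
E(R_Ashcombe) = R_f + β × MRP = 2.4024% + 1.60 × 5.5188% = 11.23%

11.23%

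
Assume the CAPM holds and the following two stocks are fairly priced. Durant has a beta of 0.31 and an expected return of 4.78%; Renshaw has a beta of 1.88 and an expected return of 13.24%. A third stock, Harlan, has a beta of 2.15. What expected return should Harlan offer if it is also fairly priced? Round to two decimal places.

14.69%

MRP (SML slope) = (13.24% − 4.78%) / (1.88 − 0.31) = 8.46% / 1.57 = 5.3885%
R_f (intercept) = 4.78% − 0.31 × 5.3885% = 3.1096%
E(R_Harlan) = R_f + β × MRP = 3.1096% + 2.15 × 5.3885% = 14.69%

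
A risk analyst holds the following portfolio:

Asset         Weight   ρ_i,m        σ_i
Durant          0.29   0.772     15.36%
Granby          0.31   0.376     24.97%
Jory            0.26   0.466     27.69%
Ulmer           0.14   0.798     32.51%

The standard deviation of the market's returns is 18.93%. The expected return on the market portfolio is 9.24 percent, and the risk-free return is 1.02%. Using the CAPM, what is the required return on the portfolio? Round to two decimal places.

β_Durant = 0.772 × 15.36% / 18.93% = 0.6264
β_Granby = 0.376 × 24.97% / 18.93% = 0.4960
β_Jory = 0.466 × 27.69% / 18.93% = 0.6816
β_Ulmer = 0.798 × 32.51% / 18.93% = 1.3705
β_P = Σ w_i β_i = 0.29×0.6264 + 0.31×0.4960 + 0.26×0.6816 + 0.14×1.3705 = 0.7045
MRP = 9.24% − 1.02% = 8.22%
E(R_P) = R_f + β_P × MRP = 1.02% + 0.7045 × 8.22% = 6.81%

6.81%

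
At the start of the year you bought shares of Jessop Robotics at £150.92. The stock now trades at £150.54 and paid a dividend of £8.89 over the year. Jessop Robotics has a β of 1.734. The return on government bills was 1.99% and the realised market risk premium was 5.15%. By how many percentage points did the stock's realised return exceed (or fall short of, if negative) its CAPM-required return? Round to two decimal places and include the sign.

Realised HPR = (P1 + D1 − P0) / P0 = (150.54 + 8.89 − 150.92) / 150.92 = 8.51 / 150.92 = 5.6387%
CAPM required = R_f + β·MRP = 1.99% + 1.734 × 5.15% = 10.92010%
α = realised − required = 5.6387% − 10.92010% = -5.28%

-5.28%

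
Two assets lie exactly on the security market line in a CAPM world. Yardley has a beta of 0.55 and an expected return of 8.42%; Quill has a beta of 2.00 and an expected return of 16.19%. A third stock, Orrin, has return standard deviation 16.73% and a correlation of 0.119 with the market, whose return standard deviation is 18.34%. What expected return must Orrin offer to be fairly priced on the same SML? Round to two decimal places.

MRP = (16.19% − 8.42%) / (2.00 − 0.55) = 5.3586%
R_f = 8.42% − 0.55 × 5.3586% = 5.4728%
β_Orrin = ρ·σ_i/σ_m = 0.119 × 16.73 / 18.34 = 0.1086
E(R_Orrin) = R_f + β × MRP = 5.4728% + 0.1086 × 5.3586% = 6.05%

6.05%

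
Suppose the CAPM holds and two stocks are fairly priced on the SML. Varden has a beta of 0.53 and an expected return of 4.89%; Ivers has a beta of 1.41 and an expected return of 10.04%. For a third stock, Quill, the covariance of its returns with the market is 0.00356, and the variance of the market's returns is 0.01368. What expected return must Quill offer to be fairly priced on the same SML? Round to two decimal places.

MRP = (10.04% − 4.89%) / (1.41 − 0.53) = 5.8523%
R_f = 4.89% − 0.53 × 5.8523% = 1.7883%
β_Quill = Cov / Var(R_m) = 0.00356 / 0.01368 = 0.2602
E(R_Quill) = R_f + β × MRP = 1.7883% + 0.2602 × 5.8523% = 3.31%

3.31%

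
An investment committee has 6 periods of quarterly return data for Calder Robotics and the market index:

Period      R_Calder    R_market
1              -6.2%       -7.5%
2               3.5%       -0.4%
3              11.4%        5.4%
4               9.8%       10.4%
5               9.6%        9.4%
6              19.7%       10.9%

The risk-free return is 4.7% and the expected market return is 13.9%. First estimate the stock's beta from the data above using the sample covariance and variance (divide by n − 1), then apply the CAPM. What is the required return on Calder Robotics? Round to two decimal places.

Mean R_i = (-6.2 + 3.5 + 11.4 + 9.8 + 9.6 + 19.7) / 6 = 7.9667%
Mean R_m = (-7.5 − 0.4 + 5.4 + 10.4 + 9.4 + 10.9) / 6 = 4.7000%
Σ(R_i − R̄_i)(R_m − R̄_m) = 288.8900  ⇒  Cov = 288.8900 / 5 = 57.7780
Σ(R_m − R̄_m)² = 268.3600  ⇒  Var(R_m) = 268.3600 / 5 = 53.6720
β = Cov / Var(R_m) = 57.7780 / 53.6720 = 1.0765
MRP = 13.9% − 4.7% = 9.20%
E(R) = R_f + β × MRP = 4.7% + 1.0765 × 9.2% = 14.60%

14.60%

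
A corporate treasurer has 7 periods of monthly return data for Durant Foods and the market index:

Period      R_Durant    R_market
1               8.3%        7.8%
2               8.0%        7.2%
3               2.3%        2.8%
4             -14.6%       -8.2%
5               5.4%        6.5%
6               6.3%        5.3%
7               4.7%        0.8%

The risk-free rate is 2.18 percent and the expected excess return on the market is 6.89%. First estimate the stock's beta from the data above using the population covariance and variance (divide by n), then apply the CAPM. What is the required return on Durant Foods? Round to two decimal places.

Mean R_i = (8.3 + 8.0 + 2.3 − 14.6 + 5.4 + 6.3 + 4.7) / 7 = 2.9143%
Mean R_m = (7.8 + 7.2 + 2.8 − 8.2 + 6.5 + 5.3 + 0.8) / 7 = 3.1714%
Σ(R_i − R̄_i)(R_m − R̄_m) = 256.0529  ⇒  Cov = 256.0529 / 7 = 36.5790
Σ(R_m − R̄_m)² = 188.3343  ⇒  Var(R_m) = 188.3343 / 7 = 26.9049
β = Cov / Var(R_m) = 36.5790 / 26.9049 = 1.3596
E(R) = R_f + β × MRP = 2.18% + 1.3596 × 6.89% = 11.55%

11.55%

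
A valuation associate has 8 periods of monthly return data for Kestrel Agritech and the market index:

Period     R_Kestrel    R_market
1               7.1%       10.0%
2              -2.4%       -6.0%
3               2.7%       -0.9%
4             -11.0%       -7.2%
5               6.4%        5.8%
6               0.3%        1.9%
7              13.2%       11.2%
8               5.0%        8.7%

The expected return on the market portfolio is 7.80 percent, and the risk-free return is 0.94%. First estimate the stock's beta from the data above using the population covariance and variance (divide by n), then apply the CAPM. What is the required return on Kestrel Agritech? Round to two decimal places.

7.24%

Mean R_i = (7.1 − 2.4 + 2.7 − 11.0 + 6.4 + 0.3 + 13.2 + 5.0) / 8 = 2.6625%
Mean R_m = (10.0 − 6.0 − 0.9 − 7.2 + 5.8 + 1.9 + 11.2 + 8.7) / 8 = 2.9375%
Σ(R_i − R̄_i)(R_m − R̄_m) = 328.6313  ⇒  Cov = 328.6313 / 8 = 41.0789
Σ(R_m − R̄_m)² = 357.9988  ⇒  Var(R_m) = 357.9988 / 8 = 44.7499
β = Cov / Var(R_m) = 41.0789 / 44.7499 = 0.9180
MRP = 7.80% − 0.94% = 6.86%
E(R) = R_f + β × MRP = 0.94% + 0.9180 × 6.86% = 7.24%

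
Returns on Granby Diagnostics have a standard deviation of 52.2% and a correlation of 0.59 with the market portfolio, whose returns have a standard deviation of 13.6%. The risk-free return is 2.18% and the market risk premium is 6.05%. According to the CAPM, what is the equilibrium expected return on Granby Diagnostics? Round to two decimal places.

β = ρ × σ_i / σ_m = 0.59 × 52.2% / 13.6% = 2.2646
E(R) = 2.18% + 2.2646 × 6.05% = 15.88%

15.88%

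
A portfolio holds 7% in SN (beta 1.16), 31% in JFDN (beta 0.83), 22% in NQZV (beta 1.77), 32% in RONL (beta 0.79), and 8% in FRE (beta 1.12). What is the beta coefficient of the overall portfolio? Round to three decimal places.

β_P = Σ w_i β_i = 0.07×1.16 + 0.31×0.83 + 0.22×1.77 + 0.32×0.79 + 0.08×1.12 = 1.0703

1.070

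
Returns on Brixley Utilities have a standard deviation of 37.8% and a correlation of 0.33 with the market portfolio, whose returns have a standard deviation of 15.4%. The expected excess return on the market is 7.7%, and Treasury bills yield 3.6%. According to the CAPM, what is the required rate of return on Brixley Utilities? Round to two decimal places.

9.84%

β = ρ × σ_i / σ_m = 0.33 × 37.8% / 15.4% = 0.8100
E(R) = 3.6% + 0.8100 × 7.7% = 9.84%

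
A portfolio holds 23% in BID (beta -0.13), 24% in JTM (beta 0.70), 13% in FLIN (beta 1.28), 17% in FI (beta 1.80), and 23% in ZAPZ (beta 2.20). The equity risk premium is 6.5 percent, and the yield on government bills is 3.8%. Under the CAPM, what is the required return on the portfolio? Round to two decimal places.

β_P = Σ w_i β_i = 0.23×-0.13 + 0.24×0.70 + 0.13×1.28 + 0.17×1.80 + 0.23×2.20 = 1.1165
E(R_P) = R_f + β_P × MRP = 3.8% + 1.1165 × 6.5% = 11.06%

11.06%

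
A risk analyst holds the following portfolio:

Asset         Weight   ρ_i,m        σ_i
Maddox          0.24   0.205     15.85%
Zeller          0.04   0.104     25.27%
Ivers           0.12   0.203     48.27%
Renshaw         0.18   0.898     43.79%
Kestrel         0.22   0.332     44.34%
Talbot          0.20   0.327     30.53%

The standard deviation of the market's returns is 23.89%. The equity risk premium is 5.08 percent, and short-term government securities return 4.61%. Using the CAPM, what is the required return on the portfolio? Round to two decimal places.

β_Maddox = 0.205 × 15.85% / 23.89% = 0.1360
β_Zeller = 0.104 × 25.27% / 23.89% = 0.1100
β_Ivers = 0.203 × 48.27% / 23.89% = 0.4102
β_Renshaw = 0.898 × 43.79% / 23.89% = 1.6460
β_Kestrel = 0.332 × 44.34% / 23.89% = 0.6162
β_Talbot = 0.327 × 30.53% / 23.89% = 0.4179
β_P = Σ w_i β_i = 0.24×0.1360 + 0.04×0.1100 + 0.12×0.4102 + 0.18×1.6460 + 0.22×0.6162 + 0.20×0.4179 = 0.6017
E(R_P) = R_f + β_P × MRP = 4.61% + 0.6017 × 5.08% = 7.67%

7.67%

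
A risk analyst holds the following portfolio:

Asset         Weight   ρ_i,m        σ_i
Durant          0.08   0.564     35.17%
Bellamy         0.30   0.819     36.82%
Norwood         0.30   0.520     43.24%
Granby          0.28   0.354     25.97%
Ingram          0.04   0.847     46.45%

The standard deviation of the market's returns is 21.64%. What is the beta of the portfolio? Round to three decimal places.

β_Durant = 0.564 × 35.17% / 21.64% = 0.9166
β_Bellamy = 0.819 × 36.82% / 21.64% = 1.3935
β_Norwood = 0.520 × 43.24% / 21.64% = 1.0390
β_Granby = 0.354 × 25.97% / 21.64% = 0.4248
β_Ingram = 0.847 × 46.45% / 21.64% = 1.8181
β_P = Σ w_i β_i = 0.08×0.9166 + 0.30×1.3935 + 0.30×1.0390 + 0.28×0.4248 + 0.04×1.8181 = 0.9947

0.995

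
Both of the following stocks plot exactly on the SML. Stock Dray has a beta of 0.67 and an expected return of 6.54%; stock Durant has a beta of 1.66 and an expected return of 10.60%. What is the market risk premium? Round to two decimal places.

Both satisfy E(R) = R_f + β·MRP, so the slope of the SML is
MRP = (10.60% − 6.54%) / (1.66 − 0.67) = 4.06% / 0.99 = 4.1010%

4.10%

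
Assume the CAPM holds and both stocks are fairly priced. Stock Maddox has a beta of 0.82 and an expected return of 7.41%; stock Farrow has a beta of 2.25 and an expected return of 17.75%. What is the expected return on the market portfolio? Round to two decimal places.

8.71%

Both satisfy E(R) = R_f + β·MRP, so the slope of the SML is
MRP = (17.75% − 7.41%) / (2.25 − 0.82) = 10.34% / 1.43 = 7.2308%
R_f = E(R_Maddox) − β_Maddox·MRP = 7.41% − 0.82 × 7.2308% = 1.4807%
E(R_m) = R_f + MRP = 1.4807% + 7.2308% = 8.71%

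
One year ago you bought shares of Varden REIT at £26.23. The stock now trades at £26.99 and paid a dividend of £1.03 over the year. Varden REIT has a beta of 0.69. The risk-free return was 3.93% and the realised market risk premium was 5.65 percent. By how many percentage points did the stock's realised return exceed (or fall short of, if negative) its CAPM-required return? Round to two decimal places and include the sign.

Realised HPR = (P1 + D1 − P0) / P0 = (26.99 + 1.03 − 26.23) / 26.23 = 1.79 / 26.23 = 6.8242%
CAPM required = R_f + β·MRP = 3.93% + 0.69 × 5.65% = 7.8285%
α = realised − required = 6.8242% − 7.8285% = -1.00%

-1.00%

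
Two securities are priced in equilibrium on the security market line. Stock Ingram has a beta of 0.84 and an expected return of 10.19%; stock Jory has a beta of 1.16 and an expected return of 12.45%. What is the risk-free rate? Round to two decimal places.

4.26%

Both satisfy E(R) = R_f + β·MRP, so the slope of the SML is
MRP = (12.45% − 10.19%) / (1.16 − 0.84) = 2.26% / 0.32 = 7.0625%
R_f = E(R_Ingram) − β_Ingram·MRP = 10.19% − 0.84 × 7.0625% = 4.2575%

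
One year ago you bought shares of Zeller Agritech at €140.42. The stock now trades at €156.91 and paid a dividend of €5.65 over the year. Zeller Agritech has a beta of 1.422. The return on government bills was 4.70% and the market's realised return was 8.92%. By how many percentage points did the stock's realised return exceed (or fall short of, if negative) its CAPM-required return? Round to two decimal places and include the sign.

Realised HPR = (P1 + D1 − P0) / P0 = (156.91 + 5.65 − 140.42) / 140.42 = 22.14 / 140.42 = 15.7670%
MRP = 8.92% − 4.70% = 4.22%
CAPM required = R_f + β·MRP = 4.70% + 1.422 × 4.22% = 10.70084%
α = realised − required = 15.7670% − 10.70084% = +5.07%

+5.07%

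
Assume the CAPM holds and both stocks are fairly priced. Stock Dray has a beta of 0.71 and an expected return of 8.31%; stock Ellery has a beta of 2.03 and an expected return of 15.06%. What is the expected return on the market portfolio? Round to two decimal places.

9.79%

Both satisfy E(R) = R_f + β·MRP, so the slope of the SML is
MRP = (15.06% − 8.31%) / (2.03 − 0.71) = 6.75% / 1.32 = 5.1136%
R_f = E(R_Dray) − β_Dray·MRP = 8.31% − 0.71 × 5.1136% = 4.6793%
E(R_m) = R_f + MRP = 4.6793% + 5.1136% = 9.79%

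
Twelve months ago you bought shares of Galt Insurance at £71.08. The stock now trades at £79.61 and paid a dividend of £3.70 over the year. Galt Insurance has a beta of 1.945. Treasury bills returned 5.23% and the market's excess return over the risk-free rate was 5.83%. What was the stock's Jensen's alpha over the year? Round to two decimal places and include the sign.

Realised HPR = (P1 + D1 − P0) / P0 = (79.61 + 3.70 − 71.08) / 71.08 = 12.23 / 71.08 = 17.2060%
CAPM required = R_f + β·MRP = 5.23% + 1.945 × 5.83% = 16.56935%
α = realised − required = 17.2060% − 16.56935% = +0.64%

+0.64%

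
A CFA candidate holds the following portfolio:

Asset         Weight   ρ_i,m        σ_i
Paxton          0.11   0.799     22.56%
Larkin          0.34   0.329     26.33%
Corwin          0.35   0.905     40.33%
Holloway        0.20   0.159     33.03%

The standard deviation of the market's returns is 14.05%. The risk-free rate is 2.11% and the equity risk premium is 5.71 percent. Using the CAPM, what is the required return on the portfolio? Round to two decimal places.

β_Paxton = 0.799 × 22.56% / 14.05% = 1.2829
β_Larkin = 0.329 × 26.33% / 14.05% = 0.6166
β_Corwin = 0.905 × 40.33% / 14.05% = 2.5978
β_Holloway = 0.159 × 33.03% / 14.05% = 0.3738
β_P = Σ w_i β_i = 0.11×1.2829 + 0.34×0.6166 + 0.35×2.5978 + 0.20×0.3738 = 1.3348
E(R_P) = R_f + β_P × MRP = 2.11% + 1.3348 × 5.71% = 9.73%

9.73%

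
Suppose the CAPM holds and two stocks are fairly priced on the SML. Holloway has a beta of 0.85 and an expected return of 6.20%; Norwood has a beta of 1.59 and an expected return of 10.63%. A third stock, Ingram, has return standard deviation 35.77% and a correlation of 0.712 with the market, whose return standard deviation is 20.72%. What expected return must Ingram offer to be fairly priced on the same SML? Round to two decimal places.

8.47%

MRP = (10.63% − 6.20%) / (1.59 − 0.85) = 5.9865%
R_f = 6.20% − 0.85 × 5.9865% = 1.1115%
β_Ingram = ρ·σ_i/σ_m = 0.712 × 35.77 / 20.72 = 1.2292
E(R_Ingram) = R_f + β × MRP = 1.1115% + 1.2292 × 5.9865% = 8.47%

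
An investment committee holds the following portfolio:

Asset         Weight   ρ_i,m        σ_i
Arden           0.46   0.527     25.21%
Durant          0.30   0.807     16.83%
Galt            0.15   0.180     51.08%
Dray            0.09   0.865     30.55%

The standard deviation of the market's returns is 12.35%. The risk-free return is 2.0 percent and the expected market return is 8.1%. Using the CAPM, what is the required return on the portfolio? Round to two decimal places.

8.89%

β_Arden = 0.527 × 25.21% / 12.35% = 1.0758
β_Durant = 0.807 × 16.83% / 12.35% = 1.0997
β_Galt = 0.180 × 51.08% / 12.35% = 0.7445
β_Dray = 0.865 × 30.55% / 12.35% = 2.1397
β_P = Σ w_i β_i = 0.46×1.0758 + 0.30×1.0997 + 0.15×0.7445 + 0.09×2.1397 = 1.1290
MRP = 8.1% − 2.0% = 6.10%
E(R_P) = R_f + β_P × MRP = 2.0% + 1.1290 × 6.1% = 8.89%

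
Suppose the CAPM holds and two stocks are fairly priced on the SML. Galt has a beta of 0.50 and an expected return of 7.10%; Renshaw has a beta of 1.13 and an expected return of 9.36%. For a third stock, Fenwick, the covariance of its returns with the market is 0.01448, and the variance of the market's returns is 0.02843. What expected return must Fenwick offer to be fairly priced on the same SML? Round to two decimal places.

MRP = (9.36% − 7.10%) / (1.13 − 0.50) = 3.5873%
R_f = 7.10% − 0.50 × 3.5873% = 5.3064%
β_Fenwick = Cov / Var(R_m) = 0.01448 / 0.02843 = 0.5093
E(R_Fenwick) = R_f + β × MRP = 5.3064% + 0.5093 × 3.5873% = 7.13%

7.13%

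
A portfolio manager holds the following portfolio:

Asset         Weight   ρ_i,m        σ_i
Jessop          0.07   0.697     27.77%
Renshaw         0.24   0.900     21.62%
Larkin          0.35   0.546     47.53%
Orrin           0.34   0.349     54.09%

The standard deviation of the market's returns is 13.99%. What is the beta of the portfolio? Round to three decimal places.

β_Jessop = 0.697 × 27.77% / 13.99% = 1.3835
β_Renshaw = 0.900 × 21.62% / 13.99% = 1.3909
β_Larkin = 0.546 × 47.53% / 13.99% = 1.8550
β_Orrin = 0.349 × 54.09% / 13.99% = 1.3494
β_P = Σ w_i β_i = 0.07×1.3835 + 0.24×1.3909 + 0.35×1.8550 + 0.34×1.3494 = 1.5387

1.539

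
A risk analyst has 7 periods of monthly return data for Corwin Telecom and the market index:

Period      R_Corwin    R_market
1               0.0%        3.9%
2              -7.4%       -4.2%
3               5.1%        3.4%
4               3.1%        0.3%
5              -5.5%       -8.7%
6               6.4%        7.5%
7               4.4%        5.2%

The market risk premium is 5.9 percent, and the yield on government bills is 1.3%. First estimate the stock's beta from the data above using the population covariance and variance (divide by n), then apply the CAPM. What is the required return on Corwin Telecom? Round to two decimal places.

Mean R_i = (0.0 − 7.4 + 5.1 + 3.1 − 5.5 + 6.4 + 4.4) / 7 = 0.8714%
Mean R_m = (3.9 − 4.2 + 3.4 + 0.3 − 8.7 + 7.5 + 5.2) / 7 = 1.0571%
Σ(R_i − R̄_i)(R_m − R̄_m) = 161.6314  ⇒  Cov = 161.6314 / 7 = 23.0902
Σ(R_m − R̄_m)² = 195.6571  ⇒  Var(R_m) = 195.6571 / 7 = 27.9510
β = Cov / Var(R_m) = 23.0902 / 27.9510 = 0.8261
E(R) = R_f + β × MRP = 1.3% + 0.8261 × 5.9% = 6.17%

6.17%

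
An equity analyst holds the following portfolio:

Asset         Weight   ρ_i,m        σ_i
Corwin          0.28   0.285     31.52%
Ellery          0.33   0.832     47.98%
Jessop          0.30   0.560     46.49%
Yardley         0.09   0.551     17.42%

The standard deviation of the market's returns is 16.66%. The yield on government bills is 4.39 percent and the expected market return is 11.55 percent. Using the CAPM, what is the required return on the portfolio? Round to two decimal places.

14.86%

β_Corwin = 0.285 × 31.52% / 16.66% = 0.5392
β_Ellery = 0.832 × 47.98% / 16.66% = 2.3961
β_Jessop = 0.560 × 46.49% / 16.66% = 1.5627
β_Yardley = 0.551 × 17.42% / 16.66% = 0.5761
β_P = Σ w_i β_i = 0.28×0.5392 + 0.33×2.3961 + 0.30×1.5627 + 0.09×0.5761 = 1.4623
MRP = 11.55% − 4.39% = 7.16%
E(R_P) = R_f + β_P × MRP = 4.39% + 1.4623 × 7.16% = 14.86%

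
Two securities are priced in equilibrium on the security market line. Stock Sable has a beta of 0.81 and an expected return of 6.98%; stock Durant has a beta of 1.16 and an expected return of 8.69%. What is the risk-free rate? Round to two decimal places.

Both satisfy E(R) = R_f + β·MRP, so the slope of the SML is
MRP = (8.69% − 6.98%) / (1.16 − 0.81) = 1.71% / 0.35 = 4.8857%
R_f = E(R_Sable) − β_Sable·MRP = 6.98% − 0.81 × 4.8857% = 3.0226%

3.02%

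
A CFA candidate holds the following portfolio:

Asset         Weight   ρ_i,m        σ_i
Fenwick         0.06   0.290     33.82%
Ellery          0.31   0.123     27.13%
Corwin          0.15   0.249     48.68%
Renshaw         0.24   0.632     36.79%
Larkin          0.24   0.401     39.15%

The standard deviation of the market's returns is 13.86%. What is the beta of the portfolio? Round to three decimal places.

β_Fenwick = 0.290 × 33.82% / 13.86% = 0.7076
β_Ellery = 0.123 × 27.13% / 13.86% = 0.2408
β_Corwin = 0.249 × 48.68% / 13.86% = 0.8746
β_Renshaw = 0.632 × 36.79% / 13.86% = 1.6776
β_Larkin = 0.401 × 39.15% / 13.86% = 1.1327
β_P = Σ w_i β_i = 0.06×0.7076 + 0.31×0.2408 + 0.15×0.8746 + 0.24×1.6776 + 0.24×1.1327 = 0.9228

0.923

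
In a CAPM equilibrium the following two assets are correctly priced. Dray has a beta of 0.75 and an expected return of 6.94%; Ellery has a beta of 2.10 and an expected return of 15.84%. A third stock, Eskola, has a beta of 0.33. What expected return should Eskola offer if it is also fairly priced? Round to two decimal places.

MRP (SML slope) = (15.84% − 6.94%) / (2.10 − 0.75) = 8.90% / 1.35 = 6.5926%
R_f (intercept) = 6.94% − 0.75 × 6.5926% = 1.9956%
E(R_Eskola) = R_f + β × MRP = 1.9956% + 0.33 × 6.5926% = 4.17%

4.17%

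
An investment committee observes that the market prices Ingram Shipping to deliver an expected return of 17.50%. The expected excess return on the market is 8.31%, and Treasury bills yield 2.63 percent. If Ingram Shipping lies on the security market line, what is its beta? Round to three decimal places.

β = (E(R) − R_f) / MRP = (17.50% − 2.63%) / 8.31% = 14.87% / 8.31% = 1.789

1.789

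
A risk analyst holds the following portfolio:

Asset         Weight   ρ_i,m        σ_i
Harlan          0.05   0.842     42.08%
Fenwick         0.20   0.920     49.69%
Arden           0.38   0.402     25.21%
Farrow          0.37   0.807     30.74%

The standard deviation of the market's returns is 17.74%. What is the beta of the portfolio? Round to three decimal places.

1.350

β_Harlan = 0.842 × 42.08% / 17.74% = 1.9973
β_Fenwick = 0.920 × 49.69% / 17.74% = 2.5769
β_Arden = 0.402 × 25.21% / 17.74% = 0.5713
β_Farrow = 0.807 × 30.74% / 17.74% = 1.3984
β_P = Σ w_i β_i = 0.05×1.9973 + 0.20×2.5769 + 0.38×0.5713 + 0.37×1.3984 = 1.3497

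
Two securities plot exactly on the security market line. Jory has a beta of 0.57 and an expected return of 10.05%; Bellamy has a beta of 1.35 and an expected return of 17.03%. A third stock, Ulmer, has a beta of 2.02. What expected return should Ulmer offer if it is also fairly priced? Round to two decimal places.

23.03%

MRP (SML slope) = (17.03% − 10.05%) / (1.35 − 0.57) = 6.98% / 0.78 = 8.9487%
R_f (intercept) = 10.05% − 0.57 × 8.9487% = 4.9492%
E(R_Ulmer) = R_f + β × MRP = 4.9492% + 2.02 × 8.9487% = 23.03%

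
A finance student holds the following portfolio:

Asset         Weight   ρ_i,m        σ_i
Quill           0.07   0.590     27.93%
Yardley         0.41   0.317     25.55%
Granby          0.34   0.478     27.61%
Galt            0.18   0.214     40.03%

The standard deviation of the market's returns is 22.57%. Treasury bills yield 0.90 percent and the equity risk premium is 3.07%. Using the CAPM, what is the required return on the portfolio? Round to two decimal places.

2.33%

β_Quill = 0.590 × 27.93% / 22.57% = 0.7301
β_Yardley = 0.317 × 25.55% / 22.57% = 0.3589
β_Granby = 0.478 × 27.61% / 22.57% = 0.5847
β_Galt = 0.214 × 40.03% / 22.57% = 0.3795
β_P = Σ w_i β_i = 0.07×0.7301 + 0.41×0.3589 + 0.34×0.5847 + 0.18×0.3795 = 0.4654
E(R_P) = R_f + β_P × MRP = 0.90% + 0.4654 × 3.07% = 2.33%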